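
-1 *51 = -51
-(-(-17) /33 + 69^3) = -10840814 /33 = -328509.52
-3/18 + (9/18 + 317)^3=768143621/24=32005984.21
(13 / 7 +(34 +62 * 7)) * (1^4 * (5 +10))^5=2497584375 / 7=356797767.86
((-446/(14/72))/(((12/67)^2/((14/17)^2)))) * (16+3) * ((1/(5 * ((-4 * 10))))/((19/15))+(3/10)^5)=20202129507/14450000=1398.07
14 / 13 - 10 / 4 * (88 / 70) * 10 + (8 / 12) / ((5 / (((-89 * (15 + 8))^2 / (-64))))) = -382634779 / 43680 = -8759.95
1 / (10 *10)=1 / 100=0.01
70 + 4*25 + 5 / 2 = 345 / 2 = 172.50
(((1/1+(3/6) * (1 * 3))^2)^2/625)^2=1/256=0.00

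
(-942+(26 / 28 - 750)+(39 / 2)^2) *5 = -6554.11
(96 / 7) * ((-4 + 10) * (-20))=-11520 / 7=-1645.71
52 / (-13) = -4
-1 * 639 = -639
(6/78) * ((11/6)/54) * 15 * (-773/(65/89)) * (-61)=46162787/18252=2529.19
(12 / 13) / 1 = 12 / 13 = 0.92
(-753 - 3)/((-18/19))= 798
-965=-965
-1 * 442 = -442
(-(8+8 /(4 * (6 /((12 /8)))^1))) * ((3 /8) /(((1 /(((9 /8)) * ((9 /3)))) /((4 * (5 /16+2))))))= -50949 /512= -99.51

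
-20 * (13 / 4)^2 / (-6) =845 / 24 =35.21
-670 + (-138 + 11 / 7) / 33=-155725 / 231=-674.13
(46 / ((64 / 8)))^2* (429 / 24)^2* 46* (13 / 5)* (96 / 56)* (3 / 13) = 2239226847 / 4480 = 499827.42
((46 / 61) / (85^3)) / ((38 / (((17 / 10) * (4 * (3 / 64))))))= 0.00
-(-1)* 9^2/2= 81/2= 40.50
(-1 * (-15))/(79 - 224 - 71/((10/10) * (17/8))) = -85/1011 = -0.08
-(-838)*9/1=7542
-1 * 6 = -6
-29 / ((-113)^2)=-29 / 12769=-0.00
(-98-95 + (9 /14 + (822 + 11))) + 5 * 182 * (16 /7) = 38089 /14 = 2720.64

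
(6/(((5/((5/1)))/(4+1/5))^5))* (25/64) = 12252303/4000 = 3063.08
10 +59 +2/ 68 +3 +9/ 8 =9949/ 136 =73.15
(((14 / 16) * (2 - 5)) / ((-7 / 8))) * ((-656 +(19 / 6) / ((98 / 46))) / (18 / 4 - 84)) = 192427 / 7791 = 24.70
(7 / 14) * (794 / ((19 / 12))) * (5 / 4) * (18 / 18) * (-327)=-1947285 / 19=-102488.68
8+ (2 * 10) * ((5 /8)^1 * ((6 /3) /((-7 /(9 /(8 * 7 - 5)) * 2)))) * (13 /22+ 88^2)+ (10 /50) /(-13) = -827889891 /340340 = -2432.54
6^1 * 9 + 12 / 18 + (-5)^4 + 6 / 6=2042 / 3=680.67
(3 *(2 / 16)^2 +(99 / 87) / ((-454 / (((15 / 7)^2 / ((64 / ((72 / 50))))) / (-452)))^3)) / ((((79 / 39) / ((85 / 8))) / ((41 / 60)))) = 51291625198047579257440607157 / 305285458707372766711173349376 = 0.17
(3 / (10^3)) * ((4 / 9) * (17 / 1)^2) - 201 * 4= -602711 / 750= -803.61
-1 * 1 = -1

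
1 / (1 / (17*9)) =153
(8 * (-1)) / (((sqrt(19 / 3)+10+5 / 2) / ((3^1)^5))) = -291600 / 1799+7776 * sqrt(57) / 1799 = -129.46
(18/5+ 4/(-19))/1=322/95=3.39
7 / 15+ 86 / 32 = 757 / 240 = 3.15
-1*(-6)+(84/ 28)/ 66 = 133/ 22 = 6.05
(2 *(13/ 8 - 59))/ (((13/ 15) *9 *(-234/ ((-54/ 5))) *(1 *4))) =-459/ 2704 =-0.17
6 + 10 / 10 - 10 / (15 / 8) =1.67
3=3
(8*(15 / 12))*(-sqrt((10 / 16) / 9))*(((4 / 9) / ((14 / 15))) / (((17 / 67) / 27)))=-133.53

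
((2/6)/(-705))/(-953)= 1/2015595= 0.00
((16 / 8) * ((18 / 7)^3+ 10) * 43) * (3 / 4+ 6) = 5376591 / 343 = 15675.19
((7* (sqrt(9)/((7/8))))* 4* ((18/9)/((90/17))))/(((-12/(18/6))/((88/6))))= -5984/45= -132.98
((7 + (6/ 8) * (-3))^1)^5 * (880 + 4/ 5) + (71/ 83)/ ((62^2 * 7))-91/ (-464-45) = 774769762037193591/ 363770328320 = 2129832.21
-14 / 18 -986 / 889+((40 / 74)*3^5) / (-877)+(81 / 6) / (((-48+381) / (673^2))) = 9533383713373 / 519248898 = 18359.95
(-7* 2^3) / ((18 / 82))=-2296 / 9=-255.11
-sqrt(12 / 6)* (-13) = 18.38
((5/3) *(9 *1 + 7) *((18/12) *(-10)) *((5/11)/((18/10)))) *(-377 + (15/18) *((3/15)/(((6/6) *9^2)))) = 38080.60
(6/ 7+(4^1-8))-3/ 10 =-241/ 70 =-3.44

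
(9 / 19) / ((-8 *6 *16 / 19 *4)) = -3 / 1024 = -0.00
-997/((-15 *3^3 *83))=997/33615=0.03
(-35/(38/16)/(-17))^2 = 78400/104329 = 0.75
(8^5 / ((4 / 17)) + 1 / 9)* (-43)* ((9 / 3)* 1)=-53895211 / 3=-17965070.33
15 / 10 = 3 / 2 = 1.50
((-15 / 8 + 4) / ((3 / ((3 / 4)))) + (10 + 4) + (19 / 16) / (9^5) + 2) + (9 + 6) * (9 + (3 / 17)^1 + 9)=9289175983 / 32122656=289.18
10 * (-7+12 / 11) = -59.09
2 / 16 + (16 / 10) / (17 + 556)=2929 / 22920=0.13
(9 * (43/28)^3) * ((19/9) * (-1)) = -1510633/21952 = -68.82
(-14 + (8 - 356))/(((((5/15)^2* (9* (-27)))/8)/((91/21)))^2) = -3915392/6561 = -596.77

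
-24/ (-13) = 24/ 13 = 1.85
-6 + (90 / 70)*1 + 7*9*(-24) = -10617 / 7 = -1516.71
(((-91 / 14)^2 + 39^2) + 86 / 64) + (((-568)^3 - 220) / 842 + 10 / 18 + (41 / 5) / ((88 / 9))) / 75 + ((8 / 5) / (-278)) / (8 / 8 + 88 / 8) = -92964266335739 / 69520572000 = -1337.22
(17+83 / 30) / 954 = 593 / 28620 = 0.02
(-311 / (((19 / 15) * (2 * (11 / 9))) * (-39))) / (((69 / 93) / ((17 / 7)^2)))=125381205 / 6124118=20.47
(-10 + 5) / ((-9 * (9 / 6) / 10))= 100 / 27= 3.70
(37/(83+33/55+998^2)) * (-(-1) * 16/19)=0.00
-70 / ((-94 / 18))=630 / 47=13.40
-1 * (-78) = 78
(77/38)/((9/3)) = 77/114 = 0.68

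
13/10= 1.30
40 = 40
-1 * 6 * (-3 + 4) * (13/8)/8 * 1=-39/32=-1.22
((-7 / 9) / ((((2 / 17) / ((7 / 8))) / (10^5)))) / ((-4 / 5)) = 13015625 / 18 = 723090.28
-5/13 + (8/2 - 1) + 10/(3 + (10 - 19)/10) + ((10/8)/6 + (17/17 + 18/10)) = 113411/10920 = 10.39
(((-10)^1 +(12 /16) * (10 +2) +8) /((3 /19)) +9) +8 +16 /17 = 3176 /51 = 62.27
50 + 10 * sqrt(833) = 50 + 70 * sqrt(17) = 338.62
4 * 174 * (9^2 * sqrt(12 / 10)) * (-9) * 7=-3551688 * sqrt(30) / 5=-3890679.27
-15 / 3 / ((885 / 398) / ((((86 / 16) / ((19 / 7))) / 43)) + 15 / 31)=-43183 / 421191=-0.10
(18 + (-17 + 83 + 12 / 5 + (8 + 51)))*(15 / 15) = 727 / 5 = 145.40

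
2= 2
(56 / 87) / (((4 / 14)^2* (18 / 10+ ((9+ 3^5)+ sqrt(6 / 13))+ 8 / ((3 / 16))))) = 198291730 / 7455440843-51450* sqrt(78) / 7455440843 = 0.03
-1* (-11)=11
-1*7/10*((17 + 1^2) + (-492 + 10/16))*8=26509/10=2650.90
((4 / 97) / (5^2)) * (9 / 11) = 36 / 26675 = 0.00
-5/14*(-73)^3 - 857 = 138077.64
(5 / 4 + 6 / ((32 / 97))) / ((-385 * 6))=-0.01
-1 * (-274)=274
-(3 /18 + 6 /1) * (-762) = 4699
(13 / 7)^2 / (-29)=-169 / 1421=-0.12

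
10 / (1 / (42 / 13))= 420 / 13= 32.31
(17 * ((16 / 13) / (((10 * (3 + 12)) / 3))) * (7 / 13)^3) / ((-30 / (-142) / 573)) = 632593528 / 3570125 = 177.19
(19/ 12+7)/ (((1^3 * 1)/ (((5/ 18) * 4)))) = 515/ 54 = 9.54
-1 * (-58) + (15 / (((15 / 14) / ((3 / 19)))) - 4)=1068 / 19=56.21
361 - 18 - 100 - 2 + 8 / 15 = 3623 / 15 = 241.53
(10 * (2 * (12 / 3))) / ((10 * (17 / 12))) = 96 / 17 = 5.65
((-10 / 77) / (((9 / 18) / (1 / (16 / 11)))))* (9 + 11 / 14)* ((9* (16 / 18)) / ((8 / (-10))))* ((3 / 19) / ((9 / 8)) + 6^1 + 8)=247.10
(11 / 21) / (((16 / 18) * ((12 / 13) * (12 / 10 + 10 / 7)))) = 715 / 2944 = 0.24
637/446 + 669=299011/446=670.43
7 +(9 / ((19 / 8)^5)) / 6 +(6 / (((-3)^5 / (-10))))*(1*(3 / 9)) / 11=46511193665 / 6618612627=7.03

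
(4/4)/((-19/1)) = -1/19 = -0.05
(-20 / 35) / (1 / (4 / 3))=-16 / 21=-0.76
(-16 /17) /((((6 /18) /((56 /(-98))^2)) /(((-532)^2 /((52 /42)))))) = -46577664 /221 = -210758.66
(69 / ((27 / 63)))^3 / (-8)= -4173281 / 8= -521660.12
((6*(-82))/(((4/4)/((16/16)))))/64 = -123/16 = -7.69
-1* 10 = -10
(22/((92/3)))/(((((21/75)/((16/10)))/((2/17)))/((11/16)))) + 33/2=46068/2737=16.83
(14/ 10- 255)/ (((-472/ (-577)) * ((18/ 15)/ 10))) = -914545/ 354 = -2583.46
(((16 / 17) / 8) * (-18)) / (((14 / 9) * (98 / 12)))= -972 / 5831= -0.17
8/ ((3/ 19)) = 50.67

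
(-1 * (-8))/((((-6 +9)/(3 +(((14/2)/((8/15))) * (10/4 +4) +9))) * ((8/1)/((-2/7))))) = -519/56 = -9.27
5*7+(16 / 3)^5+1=1057324 / 243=4351.13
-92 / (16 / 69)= -1587 / 4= -396.75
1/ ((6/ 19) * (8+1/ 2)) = 19/ 51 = 0.37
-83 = -83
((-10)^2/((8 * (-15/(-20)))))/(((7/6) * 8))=25/14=1.79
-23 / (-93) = 23 / 93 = 0.25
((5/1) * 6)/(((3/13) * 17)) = 130/17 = 7.65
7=7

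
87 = 87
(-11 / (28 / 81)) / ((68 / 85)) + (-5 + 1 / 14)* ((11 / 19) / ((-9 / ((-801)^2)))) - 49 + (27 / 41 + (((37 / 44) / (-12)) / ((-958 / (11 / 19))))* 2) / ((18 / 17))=458858903245993 / 2256756768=203326.70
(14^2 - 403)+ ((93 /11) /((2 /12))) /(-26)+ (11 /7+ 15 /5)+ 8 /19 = -3879088 /19019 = -203.96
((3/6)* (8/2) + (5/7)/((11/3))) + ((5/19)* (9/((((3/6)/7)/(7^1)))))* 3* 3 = 2091.14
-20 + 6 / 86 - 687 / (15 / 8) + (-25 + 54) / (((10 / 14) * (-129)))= -249386 / 645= -386.64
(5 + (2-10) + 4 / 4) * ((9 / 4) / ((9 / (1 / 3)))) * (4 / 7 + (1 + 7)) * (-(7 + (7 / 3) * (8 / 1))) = 110 / 3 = 36.67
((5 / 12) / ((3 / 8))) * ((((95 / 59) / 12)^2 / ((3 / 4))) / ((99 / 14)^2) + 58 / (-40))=-26704986523 / 16580998566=-1.61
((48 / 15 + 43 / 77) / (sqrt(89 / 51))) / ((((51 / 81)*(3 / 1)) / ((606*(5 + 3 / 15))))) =205190388*sqrt(4539) / 2912525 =4746.43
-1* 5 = -5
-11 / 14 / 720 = -11 / 10080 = -0.00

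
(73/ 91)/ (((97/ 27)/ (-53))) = -104463/ 8827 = -11.83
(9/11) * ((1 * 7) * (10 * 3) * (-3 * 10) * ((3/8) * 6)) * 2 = -255150/11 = -23195.45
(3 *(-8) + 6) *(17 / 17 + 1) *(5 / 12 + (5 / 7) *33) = -6045 / 7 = -863.57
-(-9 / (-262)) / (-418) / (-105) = -3 / 3833060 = -0.00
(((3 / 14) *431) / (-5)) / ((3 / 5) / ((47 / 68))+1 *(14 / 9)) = -546939 / 71764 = -7.62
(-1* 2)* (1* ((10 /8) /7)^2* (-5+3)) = 25 /196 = 0.13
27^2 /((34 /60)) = 21870 /17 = 1286.47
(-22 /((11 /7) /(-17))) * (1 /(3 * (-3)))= -238 /9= -26.44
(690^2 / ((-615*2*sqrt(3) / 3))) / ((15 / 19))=-20102*sqrt(3) / 41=-849.21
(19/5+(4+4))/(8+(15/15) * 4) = 59/60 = 0.98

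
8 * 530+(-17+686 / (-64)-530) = 117833 / 32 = 3682.28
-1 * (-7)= 7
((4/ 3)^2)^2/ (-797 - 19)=-16/ 4131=-0.00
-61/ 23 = -2.65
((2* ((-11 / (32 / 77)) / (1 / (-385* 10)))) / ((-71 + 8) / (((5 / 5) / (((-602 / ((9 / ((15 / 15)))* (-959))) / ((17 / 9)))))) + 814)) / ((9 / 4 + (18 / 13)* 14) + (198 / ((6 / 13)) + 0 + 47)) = 49365891575 / 97835140552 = 0.50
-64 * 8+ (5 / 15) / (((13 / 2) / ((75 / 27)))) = -179662 / 351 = -511.86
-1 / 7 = -0.14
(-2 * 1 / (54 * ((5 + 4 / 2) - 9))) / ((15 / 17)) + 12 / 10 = 989 / 810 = 1.22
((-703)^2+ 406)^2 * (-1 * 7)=-1712507987575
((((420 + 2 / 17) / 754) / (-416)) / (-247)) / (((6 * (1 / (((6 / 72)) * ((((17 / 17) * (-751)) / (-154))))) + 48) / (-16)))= -2681821 / 1940051675328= -0.00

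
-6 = -6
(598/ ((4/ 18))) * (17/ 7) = 45747/ 7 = 6535.29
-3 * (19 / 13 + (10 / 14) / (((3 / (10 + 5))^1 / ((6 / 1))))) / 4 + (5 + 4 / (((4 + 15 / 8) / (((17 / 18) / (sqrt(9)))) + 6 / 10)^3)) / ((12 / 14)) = -11.33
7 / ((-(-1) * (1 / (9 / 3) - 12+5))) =-21 / 20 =-1.05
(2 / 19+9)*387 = 66951 / 19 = 3523.74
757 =757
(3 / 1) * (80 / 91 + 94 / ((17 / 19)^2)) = 9333342 / 26299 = 354.89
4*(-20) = -80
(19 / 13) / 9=19 / 117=0.16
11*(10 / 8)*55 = 3025 / 4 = 756.25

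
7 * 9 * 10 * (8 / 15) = 336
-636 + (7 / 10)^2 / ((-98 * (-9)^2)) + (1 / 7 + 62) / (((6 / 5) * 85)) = -1224906419 / 1927800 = -635.39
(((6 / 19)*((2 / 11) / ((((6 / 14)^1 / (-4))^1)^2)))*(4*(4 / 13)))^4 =6338465731314712576 / 4414114278317601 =1435.95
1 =1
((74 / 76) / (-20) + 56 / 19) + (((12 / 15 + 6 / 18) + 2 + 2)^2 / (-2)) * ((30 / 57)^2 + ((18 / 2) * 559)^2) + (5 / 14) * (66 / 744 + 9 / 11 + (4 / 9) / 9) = -333485973.23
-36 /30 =-6 /5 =-1.20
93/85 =1.09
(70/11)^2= 4900/121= 40.50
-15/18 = -0.83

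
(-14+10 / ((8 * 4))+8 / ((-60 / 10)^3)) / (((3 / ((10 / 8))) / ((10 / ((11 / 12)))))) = -13475 / 216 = -62.38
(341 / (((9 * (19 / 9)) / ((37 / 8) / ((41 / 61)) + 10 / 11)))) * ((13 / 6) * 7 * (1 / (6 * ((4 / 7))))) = 61669881 / 99712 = 618.48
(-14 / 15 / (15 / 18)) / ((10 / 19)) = -266 / 125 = -2.13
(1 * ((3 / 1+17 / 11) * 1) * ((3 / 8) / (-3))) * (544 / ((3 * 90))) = -340 / 297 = -1.14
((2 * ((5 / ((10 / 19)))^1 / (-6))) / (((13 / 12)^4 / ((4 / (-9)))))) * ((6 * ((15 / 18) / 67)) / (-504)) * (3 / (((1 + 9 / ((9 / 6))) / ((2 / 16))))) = -760 / 93765763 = -0.00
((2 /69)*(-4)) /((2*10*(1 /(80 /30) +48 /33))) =-176 /55545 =-0.00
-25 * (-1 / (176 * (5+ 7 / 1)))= 25 / 2112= 0.01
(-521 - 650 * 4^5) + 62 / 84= -27977051 / 42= -666120.26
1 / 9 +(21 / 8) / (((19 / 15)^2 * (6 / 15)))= 218401 / 51984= 4.20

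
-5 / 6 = -0.83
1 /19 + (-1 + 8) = 134 /19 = 7.05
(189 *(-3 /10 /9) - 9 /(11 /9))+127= 12467 /110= 113.34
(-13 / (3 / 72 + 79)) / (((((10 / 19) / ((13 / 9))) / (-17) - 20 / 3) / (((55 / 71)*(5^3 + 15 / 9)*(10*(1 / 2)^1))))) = 547616784 / 45389519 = 12.06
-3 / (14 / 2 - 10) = 1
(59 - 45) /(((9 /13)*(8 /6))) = 91 /6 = 15.17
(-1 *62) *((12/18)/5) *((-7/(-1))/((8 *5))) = -217/150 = -1.45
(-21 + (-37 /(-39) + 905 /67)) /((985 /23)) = -393277 /2573805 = -0.15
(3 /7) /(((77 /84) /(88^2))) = 25344 /7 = 3620.57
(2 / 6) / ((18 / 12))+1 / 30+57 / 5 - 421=-36841 / 90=-409.34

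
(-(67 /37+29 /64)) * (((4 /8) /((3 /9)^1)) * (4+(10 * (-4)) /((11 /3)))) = 305577 /13024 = 23.46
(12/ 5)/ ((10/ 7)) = 42/ 25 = 1.68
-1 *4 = -4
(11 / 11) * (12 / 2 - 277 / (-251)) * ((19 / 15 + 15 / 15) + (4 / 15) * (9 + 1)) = 131942 / 3765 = 35.04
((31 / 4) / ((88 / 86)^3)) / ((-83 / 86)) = -105982831 / 14140544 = -7.49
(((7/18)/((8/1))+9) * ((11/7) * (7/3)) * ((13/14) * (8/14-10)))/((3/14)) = -1355.57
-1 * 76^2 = -5776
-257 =-257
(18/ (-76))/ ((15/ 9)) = -27/ 190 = -0.14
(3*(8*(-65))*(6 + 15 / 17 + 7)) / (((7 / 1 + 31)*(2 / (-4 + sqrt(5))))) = 368160 / 323 - 92040*sqrt(5) / 323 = 502.64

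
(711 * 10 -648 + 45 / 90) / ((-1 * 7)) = -12925 / 14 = -923.21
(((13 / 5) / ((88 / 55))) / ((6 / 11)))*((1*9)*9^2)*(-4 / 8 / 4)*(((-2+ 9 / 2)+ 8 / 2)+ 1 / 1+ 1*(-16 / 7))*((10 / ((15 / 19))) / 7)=-16065621 / 6272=-2561.48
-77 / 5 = -15.40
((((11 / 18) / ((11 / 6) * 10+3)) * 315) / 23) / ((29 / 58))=1155 / 1472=0.78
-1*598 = -598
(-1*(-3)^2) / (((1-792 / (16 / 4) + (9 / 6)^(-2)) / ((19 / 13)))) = 1539 / 22997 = 0.07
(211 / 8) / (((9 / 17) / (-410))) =-735335 / 36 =-20425.97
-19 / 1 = -19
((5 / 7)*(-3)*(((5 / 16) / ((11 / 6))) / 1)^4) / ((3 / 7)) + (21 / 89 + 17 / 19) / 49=93688068457 / 4969015783424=0.02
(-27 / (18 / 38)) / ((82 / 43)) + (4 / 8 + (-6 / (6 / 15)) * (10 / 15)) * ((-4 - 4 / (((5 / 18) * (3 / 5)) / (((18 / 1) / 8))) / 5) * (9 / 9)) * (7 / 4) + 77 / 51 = 9102941 / 41820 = 217.67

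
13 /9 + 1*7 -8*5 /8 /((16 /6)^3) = 37697 /4608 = 8.18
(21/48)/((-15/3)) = -7/80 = -0.09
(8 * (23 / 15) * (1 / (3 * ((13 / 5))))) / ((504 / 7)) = 0.02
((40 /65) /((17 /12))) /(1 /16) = 1536 /221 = 6.95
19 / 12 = 1.58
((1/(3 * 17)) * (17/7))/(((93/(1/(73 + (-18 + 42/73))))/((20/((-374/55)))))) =-3650/134696457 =-0.00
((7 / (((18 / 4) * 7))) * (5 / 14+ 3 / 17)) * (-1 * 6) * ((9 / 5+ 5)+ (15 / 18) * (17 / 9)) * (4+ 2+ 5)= -26543 / 405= -65.54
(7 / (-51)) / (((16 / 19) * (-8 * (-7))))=-19 / 6528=-0.00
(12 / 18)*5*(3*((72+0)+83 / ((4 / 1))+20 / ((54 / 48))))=19895 / 18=1105.28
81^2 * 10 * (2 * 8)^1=1049760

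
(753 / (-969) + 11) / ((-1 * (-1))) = 3302 / 323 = 10.22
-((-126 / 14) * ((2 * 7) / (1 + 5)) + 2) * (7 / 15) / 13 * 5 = 133 / 39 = 3.41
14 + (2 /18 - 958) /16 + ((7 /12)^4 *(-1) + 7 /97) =-45.91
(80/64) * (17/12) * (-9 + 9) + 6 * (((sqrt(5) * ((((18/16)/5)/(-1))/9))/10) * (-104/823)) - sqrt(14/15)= -sqrt(210)/15 + 39 * sqrt(5)/20575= -0.96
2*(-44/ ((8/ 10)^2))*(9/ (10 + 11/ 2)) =-2475/ 31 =-79.84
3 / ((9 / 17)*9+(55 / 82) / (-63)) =263466 / 417511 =0.63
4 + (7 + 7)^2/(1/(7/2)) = 690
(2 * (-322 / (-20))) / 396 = 0.08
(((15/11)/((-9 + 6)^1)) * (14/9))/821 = -70/81279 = -0.00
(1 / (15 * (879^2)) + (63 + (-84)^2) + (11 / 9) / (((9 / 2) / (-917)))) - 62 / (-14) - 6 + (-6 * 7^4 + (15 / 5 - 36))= -1842555195484 / 243381915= -7570.63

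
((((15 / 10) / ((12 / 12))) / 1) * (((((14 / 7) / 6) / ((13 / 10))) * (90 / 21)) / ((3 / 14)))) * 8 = 800 / 13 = 61.54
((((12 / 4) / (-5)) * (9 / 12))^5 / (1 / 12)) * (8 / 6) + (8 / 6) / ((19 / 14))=7834207 / 11400000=0.69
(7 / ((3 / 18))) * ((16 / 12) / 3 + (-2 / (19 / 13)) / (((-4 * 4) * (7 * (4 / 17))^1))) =19013 / 912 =20.85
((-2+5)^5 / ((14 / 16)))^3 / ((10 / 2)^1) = 7346640384 / 1715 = 4283755.33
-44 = -44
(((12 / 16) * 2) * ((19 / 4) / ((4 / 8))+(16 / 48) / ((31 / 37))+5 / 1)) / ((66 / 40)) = 13855 / 1023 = 13.54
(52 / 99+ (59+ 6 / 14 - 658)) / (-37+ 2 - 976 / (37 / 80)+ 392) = 15334502 / 44955603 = 0.34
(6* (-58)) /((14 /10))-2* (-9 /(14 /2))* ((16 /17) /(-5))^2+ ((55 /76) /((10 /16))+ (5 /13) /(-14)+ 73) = -174.35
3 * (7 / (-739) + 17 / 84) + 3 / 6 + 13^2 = 3519269 / 20692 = 170.08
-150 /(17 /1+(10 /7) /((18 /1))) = -4725 /538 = -8.78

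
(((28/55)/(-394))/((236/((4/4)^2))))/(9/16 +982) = -56/10049885065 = -0.00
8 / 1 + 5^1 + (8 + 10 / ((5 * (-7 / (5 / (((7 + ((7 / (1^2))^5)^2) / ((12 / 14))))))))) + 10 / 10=22.00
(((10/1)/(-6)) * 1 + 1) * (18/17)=-12/17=-0.71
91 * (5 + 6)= 1001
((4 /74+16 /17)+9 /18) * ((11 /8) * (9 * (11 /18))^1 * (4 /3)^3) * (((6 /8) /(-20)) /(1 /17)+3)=1593207 /25160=63.32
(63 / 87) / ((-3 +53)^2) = 21 / 72500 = 0.00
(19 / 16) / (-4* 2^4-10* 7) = -19 / 2144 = -0.01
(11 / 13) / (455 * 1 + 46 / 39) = 33 / 17791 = 0.00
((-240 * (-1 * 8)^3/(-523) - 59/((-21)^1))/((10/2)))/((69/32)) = -21.53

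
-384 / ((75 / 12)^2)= -6144 / 625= -9.83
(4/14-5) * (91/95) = -429/95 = -4.52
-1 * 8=-8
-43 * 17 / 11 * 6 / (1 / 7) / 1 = -30702 / 11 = -2791.09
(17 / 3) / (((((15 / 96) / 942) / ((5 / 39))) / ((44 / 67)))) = 7515904 / 2613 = 2876.35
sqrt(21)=4.58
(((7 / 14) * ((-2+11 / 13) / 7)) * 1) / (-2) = 15 / 364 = 0.04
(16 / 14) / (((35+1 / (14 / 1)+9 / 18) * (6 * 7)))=0.00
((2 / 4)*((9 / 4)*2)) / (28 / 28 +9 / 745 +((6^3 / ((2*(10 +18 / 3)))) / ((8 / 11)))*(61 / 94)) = 5042160 / 15765197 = 0.32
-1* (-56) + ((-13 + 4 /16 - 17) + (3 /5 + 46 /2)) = 997 /20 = 49.85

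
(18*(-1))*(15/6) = -45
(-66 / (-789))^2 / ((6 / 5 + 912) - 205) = 2420 / 244927429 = 0.00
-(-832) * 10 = 8320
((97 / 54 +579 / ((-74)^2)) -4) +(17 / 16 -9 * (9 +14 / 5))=-317099573 / 2957040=-107.24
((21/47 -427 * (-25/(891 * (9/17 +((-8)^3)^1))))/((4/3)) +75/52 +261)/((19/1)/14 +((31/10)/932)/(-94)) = 230198415451340/1188933525351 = 193.62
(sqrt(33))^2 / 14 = 33 / 14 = 2.36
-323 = -323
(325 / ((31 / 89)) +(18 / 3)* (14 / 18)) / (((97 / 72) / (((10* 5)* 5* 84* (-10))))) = -146170056.53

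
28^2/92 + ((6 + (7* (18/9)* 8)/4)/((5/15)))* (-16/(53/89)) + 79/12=-2725.42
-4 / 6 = -2 / 3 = -0.67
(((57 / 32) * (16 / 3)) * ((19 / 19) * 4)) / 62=19 / 31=0.61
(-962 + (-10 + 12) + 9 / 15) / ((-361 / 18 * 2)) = 43173 / 1805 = 23.92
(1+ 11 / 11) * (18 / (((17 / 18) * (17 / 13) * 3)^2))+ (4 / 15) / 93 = 305872564 / 116511795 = 2.63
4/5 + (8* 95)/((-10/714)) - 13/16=-4341121/80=-54264.01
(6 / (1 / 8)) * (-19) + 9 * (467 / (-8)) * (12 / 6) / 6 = -8697 / 8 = -1087.12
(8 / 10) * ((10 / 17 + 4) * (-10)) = -624 / 17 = -36.71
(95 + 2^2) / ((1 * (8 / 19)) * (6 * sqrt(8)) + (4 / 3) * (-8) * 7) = -750519 / 560864- 50787 * sqrt(2) / 560864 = -1.47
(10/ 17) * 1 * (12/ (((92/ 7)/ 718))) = 150780/ 391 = 385.63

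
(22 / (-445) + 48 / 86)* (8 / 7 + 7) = 554838 / 133945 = 4.14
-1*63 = -63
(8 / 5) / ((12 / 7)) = 14 / 15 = 0.93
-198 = -198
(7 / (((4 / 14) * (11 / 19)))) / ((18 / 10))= 4655 / 198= 23.51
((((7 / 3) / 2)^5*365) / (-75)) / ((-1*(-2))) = -1226911 / 233280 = -5.26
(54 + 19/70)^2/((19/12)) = 43297203/23275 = 1860.25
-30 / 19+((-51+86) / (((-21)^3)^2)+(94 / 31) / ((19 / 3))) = -7939489399 / 7216606467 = -1.10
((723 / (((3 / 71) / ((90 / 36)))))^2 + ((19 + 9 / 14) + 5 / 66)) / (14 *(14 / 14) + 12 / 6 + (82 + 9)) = 1690841021995 / 98868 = 17102004.92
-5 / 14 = -0.36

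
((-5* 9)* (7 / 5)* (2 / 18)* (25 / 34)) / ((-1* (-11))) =-175 / 374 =-0.47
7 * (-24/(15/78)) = -4368/5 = -873.60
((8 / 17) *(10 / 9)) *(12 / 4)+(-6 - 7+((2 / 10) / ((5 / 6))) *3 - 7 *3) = -40432 / 1275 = -31.71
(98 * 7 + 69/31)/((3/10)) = 213350/93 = 2294.09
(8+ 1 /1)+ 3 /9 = 28 /3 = 9.33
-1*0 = 0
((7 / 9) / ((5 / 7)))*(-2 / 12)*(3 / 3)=-49 / 270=-0.18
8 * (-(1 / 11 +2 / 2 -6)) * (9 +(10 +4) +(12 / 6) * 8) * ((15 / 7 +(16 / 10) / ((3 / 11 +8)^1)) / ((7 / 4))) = 5510592 / 2695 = 2044.75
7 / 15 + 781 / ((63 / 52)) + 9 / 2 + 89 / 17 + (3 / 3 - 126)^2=174357053 / 10710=16279.84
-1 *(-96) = 96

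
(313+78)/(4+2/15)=5865/62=94.60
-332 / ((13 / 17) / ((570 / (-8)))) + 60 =402915 / 13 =30993.46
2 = 2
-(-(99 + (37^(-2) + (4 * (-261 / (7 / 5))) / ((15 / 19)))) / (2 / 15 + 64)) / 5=-12154656 / 4609423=-2.64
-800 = -800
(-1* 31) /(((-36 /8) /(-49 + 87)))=2356 /9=261.78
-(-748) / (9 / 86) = 64328 / 9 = 7147.56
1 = 1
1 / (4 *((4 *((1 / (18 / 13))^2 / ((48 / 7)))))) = 972 / 1183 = 0.82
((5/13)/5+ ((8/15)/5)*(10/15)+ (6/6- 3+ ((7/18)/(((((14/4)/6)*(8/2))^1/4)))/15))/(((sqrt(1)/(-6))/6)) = 21148/325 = 65.07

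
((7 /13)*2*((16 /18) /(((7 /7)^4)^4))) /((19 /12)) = 448 /741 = 0.60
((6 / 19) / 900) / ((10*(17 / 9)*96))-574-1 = -2971599999 / 5168000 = -575.00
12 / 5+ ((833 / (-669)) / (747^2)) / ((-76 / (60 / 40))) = 226971280933 / 94571365320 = 2.40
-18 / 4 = -9 / 2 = -4.50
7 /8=0.88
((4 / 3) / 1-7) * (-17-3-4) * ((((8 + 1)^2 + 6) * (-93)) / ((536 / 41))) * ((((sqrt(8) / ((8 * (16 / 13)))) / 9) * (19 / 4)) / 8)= -154770941 * sqrt(2) / 137216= -1595.14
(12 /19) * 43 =516 /19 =27.16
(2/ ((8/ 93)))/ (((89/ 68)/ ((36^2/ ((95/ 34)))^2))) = 3069726667776/ 803225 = 3821751.90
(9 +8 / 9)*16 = 1424 / 9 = 158.22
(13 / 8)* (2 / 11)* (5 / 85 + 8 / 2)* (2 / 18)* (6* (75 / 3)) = 7475 / 374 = 19.99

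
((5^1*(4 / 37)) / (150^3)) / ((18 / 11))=11 / 112387500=0.00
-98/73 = -1.34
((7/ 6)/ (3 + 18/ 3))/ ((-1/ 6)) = -7/ 9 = -0.78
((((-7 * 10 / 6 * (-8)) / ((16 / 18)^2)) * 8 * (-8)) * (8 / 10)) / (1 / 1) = -6048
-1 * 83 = -83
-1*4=-4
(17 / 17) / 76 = 0.01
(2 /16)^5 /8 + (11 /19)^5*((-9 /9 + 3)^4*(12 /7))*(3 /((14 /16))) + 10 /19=211283020567763 /31805630316544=6.64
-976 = -976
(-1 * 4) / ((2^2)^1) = -1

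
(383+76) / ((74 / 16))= 3672 / 37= 99.24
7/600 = 0.01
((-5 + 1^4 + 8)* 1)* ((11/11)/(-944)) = -1/236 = -0.00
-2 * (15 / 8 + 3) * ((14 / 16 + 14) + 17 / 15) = -24973 / 160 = -156.08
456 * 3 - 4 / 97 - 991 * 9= -732451 / 97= -7551.04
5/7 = 0.71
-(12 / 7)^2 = -144 / 49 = -2.94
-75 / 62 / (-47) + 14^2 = 571219 / 2914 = 196.03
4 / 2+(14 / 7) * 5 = 12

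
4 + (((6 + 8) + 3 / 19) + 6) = 459 / 19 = 24.16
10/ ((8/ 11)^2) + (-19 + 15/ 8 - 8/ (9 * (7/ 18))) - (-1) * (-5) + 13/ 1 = 1679/ 224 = 7.50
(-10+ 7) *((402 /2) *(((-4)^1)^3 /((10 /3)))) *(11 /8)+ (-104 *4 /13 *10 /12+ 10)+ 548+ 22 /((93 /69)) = 7657088 /465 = 16466.86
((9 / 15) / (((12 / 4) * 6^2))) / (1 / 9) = 1 / 20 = 0.05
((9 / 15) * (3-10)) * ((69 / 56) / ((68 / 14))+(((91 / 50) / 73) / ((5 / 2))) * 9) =-17900253 / 12410000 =-1.44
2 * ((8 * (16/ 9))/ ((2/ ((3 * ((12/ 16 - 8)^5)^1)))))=-20511149/ 24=-854631.21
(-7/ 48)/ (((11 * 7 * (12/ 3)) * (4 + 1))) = -1/ 10560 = -0.00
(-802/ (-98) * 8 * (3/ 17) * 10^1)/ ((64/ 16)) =24060/ 833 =28.88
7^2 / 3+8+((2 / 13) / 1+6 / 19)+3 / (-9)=6044 / 247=24.47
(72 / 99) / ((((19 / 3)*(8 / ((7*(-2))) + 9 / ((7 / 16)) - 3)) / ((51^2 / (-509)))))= -3672 / 106381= -0.03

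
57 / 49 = 1.16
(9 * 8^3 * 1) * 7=32256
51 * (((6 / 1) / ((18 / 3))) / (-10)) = -51 / 10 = -5.10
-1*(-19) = 19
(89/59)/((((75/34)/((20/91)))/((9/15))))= 0.09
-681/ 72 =-227/ 24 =-9.46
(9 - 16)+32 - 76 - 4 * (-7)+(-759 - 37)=-819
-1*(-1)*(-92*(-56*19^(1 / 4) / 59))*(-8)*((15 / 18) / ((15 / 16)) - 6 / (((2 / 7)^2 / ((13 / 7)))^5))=27126676688041*19^(1 / 4) / 1062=53328635873.04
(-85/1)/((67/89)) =-7565/67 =-112.91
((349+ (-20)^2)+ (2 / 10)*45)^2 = 574564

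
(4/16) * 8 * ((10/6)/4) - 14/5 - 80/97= -8123/2910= -2.79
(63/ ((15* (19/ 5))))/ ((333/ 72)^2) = 1344/ 26011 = 0.05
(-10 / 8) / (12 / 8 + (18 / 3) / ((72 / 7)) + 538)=-0.00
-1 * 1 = -1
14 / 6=7 / 3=2.33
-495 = -495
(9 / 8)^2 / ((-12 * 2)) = -27 / 512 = -0.05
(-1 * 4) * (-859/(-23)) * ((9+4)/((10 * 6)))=-11167/345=-32.37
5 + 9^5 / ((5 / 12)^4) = 1224443189 / 625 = 1959109.10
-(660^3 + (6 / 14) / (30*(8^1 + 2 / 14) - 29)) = -433256472003 / 1507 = -287496000.00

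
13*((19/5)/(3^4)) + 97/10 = 8351/810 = 10.31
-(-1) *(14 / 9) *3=14 / 3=4.67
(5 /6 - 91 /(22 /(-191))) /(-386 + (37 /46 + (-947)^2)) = 0.00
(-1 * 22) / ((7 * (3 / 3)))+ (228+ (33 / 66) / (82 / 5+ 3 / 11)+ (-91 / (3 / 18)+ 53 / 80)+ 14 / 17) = -398613023 / 1247120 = -319.63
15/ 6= 5/ 2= 2.50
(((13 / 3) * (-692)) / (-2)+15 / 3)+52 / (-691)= 3118327 / 2073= 1504.26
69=69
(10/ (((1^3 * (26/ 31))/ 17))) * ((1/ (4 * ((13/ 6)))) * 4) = 15810/ 169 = 93.55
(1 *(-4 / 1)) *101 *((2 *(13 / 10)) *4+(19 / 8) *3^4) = -819211 / 10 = -81921.10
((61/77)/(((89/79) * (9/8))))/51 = 38552/3145527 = 0.01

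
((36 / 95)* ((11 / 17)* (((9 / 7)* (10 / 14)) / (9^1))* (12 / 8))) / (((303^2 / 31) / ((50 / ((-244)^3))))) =-25575 / 586341775290992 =-0.00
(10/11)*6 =60/11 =5.45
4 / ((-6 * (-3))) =2 / 9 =0.22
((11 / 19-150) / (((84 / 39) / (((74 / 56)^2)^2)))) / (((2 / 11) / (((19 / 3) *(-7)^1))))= 760866260297 / 14751744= 51578.05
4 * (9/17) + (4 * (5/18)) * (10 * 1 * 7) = 12224/153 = 79.90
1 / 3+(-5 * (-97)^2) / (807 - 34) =-60.53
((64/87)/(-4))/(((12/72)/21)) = -672/29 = -23.17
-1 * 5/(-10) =1/2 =0.50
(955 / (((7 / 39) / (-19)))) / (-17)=707655 / 119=5946.68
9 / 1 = 9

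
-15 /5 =-3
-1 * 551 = -551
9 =9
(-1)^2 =1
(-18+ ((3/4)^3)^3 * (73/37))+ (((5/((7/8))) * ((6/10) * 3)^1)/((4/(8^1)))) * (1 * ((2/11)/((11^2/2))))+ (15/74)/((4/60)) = -1332891962937/90368638976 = -14.75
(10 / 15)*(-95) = -190 / 3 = -63.33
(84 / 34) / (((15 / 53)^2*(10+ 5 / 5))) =39326 / 14025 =2.80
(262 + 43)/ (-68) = -305/ 68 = -4.49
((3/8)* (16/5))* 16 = 96/5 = 19.20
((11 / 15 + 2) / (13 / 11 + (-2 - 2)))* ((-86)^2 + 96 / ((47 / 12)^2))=-7374566188 / 1027185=-7179.39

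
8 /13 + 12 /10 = 1.82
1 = 1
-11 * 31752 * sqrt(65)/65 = -349272 * sqrt(65)/65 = -43321.86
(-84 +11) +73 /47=-3358 /47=-71.45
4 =4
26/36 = 13/18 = 0.72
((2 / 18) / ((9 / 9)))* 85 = 85 / 9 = 9.44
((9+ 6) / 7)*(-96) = -1440 / 7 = -205.71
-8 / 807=-0.01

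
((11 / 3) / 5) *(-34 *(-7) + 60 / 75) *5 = 4378 / 5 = 875.60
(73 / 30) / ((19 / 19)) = 73 / 30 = 2.43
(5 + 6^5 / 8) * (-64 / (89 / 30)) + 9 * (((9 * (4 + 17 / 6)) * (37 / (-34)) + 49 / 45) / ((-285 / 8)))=-45406363586 / 2156025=-21060.22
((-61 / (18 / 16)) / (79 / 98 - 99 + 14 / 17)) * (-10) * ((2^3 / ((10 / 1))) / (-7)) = 929152 / 1459971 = 0.64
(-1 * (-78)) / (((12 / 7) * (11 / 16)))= 728 / 11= 66.18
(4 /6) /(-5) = -2 /15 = -0.13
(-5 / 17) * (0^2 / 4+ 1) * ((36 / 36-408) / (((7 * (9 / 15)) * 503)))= 10175 / 179571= 0.06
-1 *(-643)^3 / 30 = 8861590.23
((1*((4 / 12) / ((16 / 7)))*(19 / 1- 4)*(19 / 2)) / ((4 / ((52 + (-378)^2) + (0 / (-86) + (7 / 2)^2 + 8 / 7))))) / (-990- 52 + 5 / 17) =-6464171545 / 9067008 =-712.93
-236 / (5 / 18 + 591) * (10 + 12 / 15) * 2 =-458784 / 53215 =-8.62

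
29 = 29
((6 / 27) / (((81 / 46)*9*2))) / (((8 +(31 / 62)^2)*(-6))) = -0.00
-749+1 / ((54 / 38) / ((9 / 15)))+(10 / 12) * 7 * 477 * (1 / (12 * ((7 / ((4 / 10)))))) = -735.33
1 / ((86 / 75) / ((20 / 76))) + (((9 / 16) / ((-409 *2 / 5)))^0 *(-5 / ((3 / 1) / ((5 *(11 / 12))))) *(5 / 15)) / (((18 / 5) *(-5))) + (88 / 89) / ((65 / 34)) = 8160415391 / 9188014680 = 0.89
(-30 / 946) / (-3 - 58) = 15 / 28853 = 0.00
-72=-72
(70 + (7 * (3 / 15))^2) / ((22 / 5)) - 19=-291 / 110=-2.65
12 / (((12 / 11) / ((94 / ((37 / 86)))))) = 88924 / 37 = 2403.35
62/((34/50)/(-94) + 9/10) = 72850/1049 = 69.45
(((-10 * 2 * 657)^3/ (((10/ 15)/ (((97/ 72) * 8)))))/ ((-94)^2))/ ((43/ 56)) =-513493103592000/ 94987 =-5405930323.01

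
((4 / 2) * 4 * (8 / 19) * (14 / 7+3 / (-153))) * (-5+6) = 6464 / 969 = 6.67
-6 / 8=-0.75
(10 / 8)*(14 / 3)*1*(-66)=-385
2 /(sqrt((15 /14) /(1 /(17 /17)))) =1.93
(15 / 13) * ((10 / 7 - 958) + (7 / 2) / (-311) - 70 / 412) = -3218003835 / 2915003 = -1103.95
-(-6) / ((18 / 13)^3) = 2.26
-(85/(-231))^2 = -7225/53361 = -0.14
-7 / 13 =-0.54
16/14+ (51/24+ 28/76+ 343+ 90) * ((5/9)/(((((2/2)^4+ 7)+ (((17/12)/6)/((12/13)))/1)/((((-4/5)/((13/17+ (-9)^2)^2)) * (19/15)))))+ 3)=97829198777651/74814776200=1307.62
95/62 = 1.53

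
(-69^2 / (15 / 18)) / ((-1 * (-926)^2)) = 14283 / 2143690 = 0.01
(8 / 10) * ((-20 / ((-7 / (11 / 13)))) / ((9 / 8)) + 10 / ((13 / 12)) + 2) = 43832 / 4095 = 10.70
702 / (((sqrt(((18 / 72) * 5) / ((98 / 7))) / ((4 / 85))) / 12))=67392 * sqrt(70) / 425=1326.69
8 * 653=5224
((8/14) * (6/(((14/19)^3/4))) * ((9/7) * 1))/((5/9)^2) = 142.80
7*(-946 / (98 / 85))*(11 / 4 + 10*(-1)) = 1165945 / 28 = 41640.89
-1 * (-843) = 843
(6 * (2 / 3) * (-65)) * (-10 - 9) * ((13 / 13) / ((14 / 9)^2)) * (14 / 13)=15390 / 7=2198.57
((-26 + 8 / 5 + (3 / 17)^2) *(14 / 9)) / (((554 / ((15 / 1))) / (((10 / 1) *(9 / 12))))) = -7.70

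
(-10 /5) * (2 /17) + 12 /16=35 /68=0.51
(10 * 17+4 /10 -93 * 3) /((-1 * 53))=543 /265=2.05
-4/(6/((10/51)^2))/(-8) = 25/7803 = 0.00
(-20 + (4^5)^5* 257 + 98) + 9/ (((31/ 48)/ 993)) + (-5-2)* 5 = 8970044557815615717/ 31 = 289356276058568248.94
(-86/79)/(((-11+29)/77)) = -3311/711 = -4.66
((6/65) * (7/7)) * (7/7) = 6/65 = 0.09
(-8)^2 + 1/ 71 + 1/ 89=64.03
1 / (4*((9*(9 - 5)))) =1 / 144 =0.01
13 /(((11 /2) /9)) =234 /11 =21.27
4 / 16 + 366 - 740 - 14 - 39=-1707 / 4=-426.75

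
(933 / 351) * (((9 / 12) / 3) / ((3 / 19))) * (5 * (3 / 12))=29545 / 5616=5.26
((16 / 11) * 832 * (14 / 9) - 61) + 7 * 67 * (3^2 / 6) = 499951 / 198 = 2525.01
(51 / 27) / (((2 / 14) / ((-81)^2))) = 86751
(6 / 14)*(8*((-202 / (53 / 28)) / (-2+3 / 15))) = 32320 / 159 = 203.27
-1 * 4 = -4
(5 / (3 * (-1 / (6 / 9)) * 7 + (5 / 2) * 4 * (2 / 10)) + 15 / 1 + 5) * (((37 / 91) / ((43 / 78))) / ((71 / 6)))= 1558440 / 1260889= 1.24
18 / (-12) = -3 / 2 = -1.50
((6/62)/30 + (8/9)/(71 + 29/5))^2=982081/4483641600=0.00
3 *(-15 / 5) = -9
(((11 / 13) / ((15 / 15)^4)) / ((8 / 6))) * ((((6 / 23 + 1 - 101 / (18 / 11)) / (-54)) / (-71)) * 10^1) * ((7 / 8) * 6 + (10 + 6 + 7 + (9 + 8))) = -249183605 / 55025568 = -4.53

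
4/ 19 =0.21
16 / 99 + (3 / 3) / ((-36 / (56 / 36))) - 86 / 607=-25175 / 1081674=-0.02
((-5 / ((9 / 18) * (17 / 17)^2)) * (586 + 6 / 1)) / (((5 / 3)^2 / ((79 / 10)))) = -420912 / 25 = -16836.48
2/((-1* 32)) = -1/16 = -0.06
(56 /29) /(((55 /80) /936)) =838656 /319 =2629.02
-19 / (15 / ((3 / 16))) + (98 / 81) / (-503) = -781957 / 3259440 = -0.24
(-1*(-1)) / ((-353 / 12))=-12 / 353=-0.03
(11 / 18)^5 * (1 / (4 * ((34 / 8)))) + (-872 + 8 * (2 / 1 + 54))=-13619845093 / 32122656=-423.99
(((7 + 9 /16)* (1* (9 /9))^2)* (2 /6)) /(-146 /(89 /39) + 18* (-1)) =-10769 /350208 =-0.03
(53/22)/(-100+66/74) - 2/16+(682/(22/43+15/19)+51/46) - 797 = -2144939312281/7889594504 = -271.87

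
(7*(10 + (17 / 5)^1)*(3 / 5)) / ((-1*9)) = -469 / 75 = -6.25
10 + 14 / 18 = 97 / 9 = 10.78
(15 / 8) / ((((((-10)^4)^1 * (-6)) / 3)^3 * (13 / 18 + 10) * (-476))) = 27 / 587955200000000000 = 0.00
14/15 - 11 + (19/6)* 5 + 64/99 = 6349/990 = 6.41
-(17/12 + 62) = -761/12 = -63.42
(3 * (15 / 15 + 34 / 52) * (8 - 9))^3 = -2146689 / 17576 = -122.14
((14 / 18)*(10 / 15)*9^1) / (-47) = -14 / 141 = -0.10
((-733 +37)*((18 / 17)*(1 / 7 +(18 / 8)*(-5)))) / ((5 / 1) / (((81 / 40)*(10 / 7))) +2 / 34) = 78898212 / 17227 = 4579.92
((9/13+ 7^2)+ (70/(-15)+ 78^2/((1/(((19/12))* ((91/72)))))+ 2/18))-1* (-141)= 11570063/936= 12361.18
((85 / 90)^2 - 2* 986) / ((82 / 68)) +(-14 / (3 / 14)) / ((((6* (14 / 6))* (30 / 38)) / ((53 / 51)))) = -926301463 / 564570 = -1640.72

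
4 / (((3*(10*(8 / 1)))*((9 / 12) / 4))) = 4 / 45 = 0.09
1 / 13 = 0.08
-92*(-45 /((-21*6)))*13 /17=-2990 /119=-25.13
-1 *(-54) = 54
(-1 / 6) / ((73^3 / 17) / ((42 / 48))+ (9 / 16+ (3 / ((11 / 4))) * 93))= -10472 / 1649617743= -0.00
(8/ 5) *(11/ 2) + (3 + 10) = 109/ 5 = 21.80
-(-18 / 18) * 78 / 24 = 3.25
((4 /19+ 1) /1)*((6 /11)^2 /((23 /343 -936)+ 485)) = -142002 /177793165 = -0.00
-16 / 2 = -8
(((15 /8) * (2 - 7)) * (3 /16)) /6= -75 /256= -0.29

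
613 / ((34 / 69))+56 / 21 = 127163 / 102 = 1246.70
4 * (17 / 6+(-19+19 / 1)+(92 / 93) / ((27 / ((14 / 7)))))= 29194 / 2511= 11.63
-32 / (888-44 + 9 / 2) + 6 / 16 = 4579 / 13576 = 0.34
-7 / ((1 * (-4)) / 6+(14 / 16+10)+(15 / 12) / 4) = -336 / 505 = -0.67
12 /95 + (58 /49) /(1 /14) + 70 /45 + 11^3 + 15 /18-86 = 15131117 /11970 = 1264.09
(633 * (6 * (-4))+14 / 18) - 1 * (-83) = -135974 / 9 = -15108.22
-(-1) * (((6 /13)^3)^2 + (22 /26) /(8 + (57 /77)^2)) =26579930903 /244627506929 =0.11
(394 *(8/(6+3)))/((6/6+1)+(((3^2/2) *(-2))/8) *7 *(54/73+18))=-230096/95643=-2.41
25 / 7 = 3.57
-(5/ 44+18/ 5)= -817/ 220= -3.71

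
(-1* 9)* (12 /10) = -54 /5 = -10.80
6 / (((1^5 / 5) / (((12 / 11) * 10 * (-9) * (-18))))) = 583200 / 11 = 53018.18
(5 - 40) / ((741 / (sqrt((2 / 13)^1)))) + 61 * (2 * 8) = 975.98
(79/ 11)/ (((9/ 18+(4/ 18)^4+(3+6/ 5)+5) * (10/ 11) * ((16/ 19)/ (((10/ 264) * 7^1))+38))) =344682135/ 17430751414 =0.02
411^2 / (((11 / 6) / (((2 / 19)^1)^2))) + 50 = 4252654 / 3971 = 1070.93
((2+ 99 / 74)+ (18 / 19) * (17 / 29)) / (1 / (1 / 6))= 158741 / 244644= 0.65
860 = 860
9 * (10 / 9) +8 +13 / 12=229 / 12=19.08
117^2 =13689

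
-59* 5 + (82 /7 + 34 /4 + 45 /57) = -274.00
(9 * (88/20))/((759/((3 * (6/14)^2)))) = 162/5635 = 0.03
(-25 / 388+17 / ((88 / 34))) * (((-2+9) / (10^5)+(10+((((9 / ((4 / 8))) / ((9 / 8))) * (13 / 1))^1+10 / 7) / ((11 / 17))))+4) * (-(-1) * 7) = 15372.50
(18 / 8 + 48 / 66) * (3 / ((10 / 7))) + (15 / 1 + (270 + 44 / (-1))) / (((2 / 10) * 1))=532951 / 440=1211.25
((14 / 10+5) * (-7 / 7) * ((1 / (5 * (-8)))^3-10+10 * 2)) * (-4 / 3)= 85.33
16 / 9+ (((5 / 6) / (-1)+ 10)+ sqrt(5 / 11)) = sqrt(55) / 11+ 197 / 18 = 11.62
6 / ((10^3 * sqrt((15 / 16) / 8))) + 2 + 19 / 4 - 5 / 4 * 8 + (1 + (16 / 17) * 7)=2 * sqrt(30) / 625 + 295 / 68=4.36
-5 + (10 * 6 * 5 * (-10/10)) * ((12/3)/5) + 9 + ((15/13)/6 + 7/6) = -9151/39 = -234.64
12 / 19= 0.63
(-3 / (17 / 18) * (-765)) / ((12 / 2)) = 405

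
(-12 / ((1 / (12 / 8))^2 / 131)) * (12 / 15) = -14148 / 5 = -2829.60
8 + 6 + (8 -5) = 17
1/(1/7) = 7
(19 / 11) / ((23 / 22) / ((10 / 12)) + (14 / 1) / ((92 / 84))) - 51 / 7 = -890312 / 124299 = -7.16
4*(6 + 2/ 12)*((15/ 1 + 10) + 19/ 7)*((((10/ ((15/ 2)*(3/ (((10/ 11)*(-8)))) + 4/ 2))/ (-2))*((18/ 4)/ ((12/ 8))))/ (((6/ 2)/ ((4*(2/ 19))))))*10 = 36751360/ 2793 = 13158.38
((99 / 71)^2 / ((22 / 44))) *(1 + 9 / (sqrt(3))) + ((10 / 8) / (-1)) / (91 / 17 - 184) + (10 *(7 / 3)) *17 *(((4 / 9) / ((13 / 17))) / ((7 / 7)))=254.64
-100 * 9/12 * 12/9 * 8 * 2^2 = -3200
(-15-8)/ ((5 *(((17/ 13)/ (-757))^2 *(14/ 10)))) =-1101058.56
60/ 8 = 15/ 2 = 7.50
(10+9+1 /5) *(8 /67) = 768 /335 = 2.29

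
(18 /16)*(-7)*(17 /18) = -7.44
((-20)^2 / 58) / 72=25 / 261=0.10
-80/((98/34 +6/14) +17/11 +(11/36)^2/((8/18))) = -15.79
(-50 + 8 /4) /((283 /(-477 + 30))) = 21456 /283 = 75.82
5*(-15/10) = -15/2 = -7.50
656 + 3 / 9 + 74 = 2191 / 3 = 730.33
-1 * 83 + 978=895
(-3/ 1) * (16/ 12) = -4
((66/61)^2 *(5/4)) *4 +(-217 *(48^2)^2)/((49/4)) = -2449324223604/26047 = -94034791.86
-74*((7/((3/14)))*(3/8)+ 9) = -3145/2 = -1572.50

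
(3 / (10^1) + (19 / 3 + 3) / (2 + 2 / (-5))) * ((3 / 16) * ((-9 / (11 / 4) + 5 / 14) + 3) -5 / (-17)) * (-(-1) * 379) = 113172811 / 157080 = 720.48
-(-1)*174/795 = 58/265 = 0.22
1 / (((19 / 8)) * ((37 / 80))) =640 / 703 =0.91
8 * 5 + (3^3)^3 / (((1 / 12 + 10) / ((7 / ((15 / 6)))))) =5505.69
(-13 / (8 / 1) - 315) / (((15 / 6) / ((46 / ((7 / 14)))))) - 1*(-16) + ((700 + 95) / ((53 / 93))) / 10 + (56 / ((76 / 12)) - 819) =-12306.46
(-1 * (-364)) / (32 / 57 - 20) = -5187 / 277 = -18.73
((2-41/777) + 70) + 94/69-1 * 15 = 58.31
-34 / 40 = -17 / 20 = -0.85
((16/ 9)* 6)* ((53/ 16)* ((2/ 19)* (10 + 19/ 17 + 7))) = 65296/ 969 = 67.38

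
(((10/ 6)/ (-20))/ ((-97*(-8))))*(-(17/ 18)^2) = 0.00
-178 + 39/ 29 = -5123/ 29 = -176.66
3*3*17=153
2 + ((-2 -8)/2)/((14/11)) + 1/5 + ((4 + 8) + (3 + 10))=1629/70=23.27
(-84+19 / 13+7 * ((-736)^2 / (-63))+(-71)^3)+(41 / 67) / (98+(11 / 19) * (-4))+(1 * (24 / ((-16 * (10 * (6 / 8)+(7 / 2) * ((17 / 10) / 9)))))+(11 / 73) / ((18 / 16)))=-5462339637627461 / 13062110022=-418182.03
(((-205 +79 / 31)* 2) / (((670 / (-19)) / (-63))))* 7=-52586604 / 10385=-5063.71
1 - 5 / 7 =2 / 7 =0.29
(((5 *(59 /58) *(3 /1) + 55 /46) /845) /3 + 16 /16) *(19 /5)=6466916 /1690845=3.82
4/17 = 0.24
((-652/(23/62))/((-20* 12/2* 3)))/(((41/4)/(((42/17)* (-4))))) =-1131872/240465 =-4.71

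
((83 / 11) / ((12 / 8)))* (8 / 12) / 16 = 83 / 396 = 0.21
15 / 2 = 7.50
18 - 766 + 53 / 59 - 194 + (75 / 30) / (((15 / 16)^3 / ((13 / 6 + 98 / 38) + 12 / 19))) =-2099289367 / 2270025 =-924.79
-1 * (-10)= 10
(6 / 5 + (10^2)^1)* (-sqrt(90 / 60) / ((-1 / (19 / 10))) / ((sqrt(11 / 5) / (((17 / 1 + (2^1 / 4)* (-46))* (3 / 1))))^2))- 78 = -78 + 70794* sqrt(6) / 5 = 34603.84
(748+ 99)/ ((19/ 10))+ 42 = 9268/ 19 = 487.79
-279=-279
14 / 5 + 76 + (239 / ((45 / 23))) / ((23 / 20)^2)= 177158 / 1035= 171.17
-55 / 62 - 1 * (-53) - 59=-427 / 62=-6.89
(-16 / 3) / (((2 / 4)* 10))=-16 / 15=-1.07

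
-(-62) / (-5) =-62 / 5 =-12.40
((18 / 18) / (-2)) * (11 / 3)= -11 / 6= -1.83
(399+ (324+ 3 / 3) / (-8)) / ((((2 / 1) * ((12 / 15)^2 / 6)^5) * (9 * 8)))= 755947265625 / 4194304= 180231.87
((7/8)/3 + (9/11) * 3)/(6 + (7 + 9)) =725/5808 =0.12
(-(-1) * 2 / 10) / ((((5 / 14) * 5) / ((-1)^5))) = -14 / 125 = -0.11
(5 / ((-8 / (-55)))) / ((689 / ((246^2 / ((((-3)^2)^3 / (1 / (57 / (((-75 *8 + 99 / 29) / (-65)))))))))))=533187985 / 799519734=0.67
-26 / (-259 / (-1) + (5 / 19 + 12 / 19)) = -247 / 2469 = -0.10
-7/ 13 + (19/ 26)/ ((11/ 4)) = -3/ 11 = -0.27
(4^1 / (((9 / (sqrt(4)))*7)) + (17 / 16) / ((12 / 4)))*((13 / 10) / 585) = 97 / 90720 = 0.00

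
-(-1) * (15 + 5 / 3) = 16.67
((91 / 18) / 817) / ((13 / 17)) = 119 / 14706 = 0.01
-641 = -641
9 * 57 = 513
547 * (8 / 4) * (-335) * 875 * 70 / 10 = -2244751250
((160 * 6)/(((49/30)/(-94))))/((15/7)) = -180480/7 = -25782.86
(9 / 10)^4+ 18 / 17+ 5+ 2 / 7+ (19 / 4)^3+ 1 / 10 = 543937161 / 4760000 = 114.27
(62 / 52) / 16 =0.07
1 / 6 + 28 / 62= 115 / 186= 0.62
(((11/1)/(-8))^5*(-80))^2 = 648435615025/4194304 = 154599.10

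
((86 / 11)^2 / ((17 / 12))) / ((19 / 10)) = 887520 / 39083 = 22.71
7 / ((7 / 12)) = 12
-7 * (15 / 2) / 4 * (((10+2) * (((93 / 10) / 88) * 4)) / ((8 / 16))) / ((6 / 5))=-9765 / 88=-110.97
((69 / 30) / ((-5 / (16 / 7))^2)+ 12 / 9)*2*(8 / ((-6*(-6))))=133328 / 165375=0.81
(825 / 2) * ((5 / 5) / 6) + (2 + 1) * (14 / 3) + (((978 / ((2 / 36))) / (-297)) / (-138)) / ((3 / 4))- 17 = 604067 / 9108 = 66.32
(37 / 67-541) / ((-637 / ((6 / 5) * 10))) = 434520 / 42679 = 10.18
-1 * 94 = -94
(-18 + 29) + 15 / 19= 224 / 19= 11.79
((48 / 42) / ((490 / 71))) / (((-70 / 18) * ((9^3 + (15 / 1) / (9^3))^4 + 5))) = -8912220928956 / 59117547339380417443780525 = -0.00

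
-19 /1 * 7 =-133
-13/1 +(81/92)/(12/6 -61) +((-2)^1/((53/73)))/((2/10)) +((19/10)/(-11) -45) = -1138615273/15822620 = -71.96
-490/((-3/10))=4900/3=1633.33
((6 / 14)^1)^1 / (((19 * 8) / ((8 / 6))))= 1 / 266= 0.00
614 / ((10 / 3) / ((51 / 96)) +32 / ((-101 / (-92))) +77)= 3162714 / 579091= 5.46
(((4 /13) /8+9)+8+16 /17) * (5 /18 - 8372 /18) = -7388061 /884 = -8357.54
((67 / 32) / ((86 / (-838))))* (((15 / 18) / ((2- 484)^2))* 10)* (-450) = 52636875 / 159838912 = 0.33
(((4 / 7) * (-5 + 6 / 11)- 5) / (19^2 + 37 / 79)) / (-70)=6557 / 21988120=0.00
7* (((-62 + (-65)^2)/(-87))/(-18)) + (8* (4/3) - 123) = -146773/1566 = -93.72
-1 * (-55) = 55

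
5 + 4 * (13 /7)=87 /7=12.43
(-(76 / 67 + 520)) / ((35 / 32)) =-159616 / 335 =-476.47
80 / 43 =1.86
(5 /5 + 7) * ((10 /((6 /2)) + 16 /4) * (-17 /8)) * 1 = -374 /3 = -124.67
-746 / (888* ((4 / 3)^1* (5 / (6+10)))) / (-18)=0.11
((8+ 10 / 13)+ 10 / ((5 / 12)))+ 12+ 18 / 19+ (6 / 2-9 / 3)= 11292 / 247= 45.72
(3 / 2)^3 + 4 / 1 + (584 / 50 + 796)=163011 / 200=815.06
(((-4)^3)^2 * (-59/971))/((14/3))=-362496/6797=-53.33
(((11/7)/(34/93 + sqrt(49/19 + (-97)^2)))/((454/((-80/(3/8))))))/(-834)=0.00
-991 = -991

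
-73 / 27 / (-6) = 0.45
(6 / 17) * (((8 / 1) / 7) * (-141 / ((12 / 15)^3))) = -52875 / 476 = -111.08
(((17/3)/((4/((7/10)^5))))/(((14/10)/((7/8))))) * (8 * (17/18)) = 4857223/4320000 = 1.12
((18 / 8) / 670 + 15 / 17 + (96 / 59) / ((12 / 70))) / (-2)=-27894427 / 5376080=-5.19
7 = 7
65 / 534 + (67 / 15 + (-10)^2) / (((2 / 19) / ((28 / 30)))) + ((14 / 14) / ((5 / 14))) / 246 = 1521202043 / 1642050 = 926.40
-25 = -25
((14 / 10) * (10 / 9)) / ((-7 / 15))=-10 / 3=-3.33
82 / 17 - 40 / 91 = 6782 / 1547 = 4.38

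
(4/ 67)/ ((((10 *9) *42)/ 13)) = 13/ 63315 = 0.00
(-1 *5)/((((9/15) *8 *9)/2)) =-25/108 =-0.23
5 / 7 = 0.71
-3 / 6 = -1 / 2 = -0.50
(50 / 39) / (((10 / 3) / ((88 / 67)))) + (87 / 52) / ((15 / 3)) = 14629 / 17420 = 0.84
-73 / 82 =-0.89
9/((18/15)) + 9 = 33/2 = 16.50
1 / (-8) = -1 / 8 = -0.12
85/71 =1.20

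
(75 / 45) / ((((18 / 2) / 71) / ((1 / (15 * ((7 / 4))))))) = 284 / 567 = 0.50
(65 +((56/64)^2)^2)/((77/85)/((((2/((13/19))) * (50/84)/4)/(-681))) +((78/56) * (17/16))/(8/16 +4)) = -227773987875/4924237595264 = -0.05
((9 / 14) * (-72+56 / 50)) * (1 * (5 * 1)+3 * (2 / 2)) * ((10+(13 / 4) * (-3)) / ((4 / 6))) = -23922 / 175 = -136.70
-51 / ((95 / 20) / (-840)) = 171360 / 19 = 9018.95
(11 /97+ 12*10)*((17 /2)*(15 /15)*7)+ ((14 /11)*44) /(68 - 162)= 65158611 /9118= 7146.15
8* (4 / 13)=32 / 13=2.46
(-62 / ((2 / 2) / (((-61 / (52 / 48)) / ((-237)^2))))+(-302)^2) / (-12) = -5549744381 / 730197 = -7600.34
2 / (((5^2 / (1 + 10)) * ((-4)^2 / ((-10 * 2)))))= -11 / 10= -1.10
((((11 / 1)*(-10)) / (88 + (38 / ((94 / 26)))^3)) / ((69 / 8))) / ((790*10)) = -1142053 / 883676654760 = -0.00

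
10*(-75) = -750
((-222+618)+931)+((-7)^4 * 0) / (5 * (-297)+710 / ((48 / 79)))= 1327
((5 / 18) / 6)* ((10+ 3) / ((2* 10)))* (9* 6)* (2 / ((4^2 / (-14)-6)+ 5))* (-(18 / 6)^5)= 7371 / 20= 368.55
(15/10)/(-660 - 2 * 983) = -3/5252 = -0.00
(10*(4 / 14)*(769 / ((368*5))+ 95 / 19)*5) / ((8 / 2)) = 49845 / 2576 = 19.35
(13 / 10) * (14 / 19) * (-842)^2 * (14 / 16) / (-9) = -112902517 / 1710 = -66024.86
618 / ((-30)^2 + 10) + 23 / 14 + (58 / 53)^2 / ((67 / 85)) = 657878339 / 171264730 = 3.84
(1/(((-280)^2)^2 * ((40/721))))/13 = 103/456601600000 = 0.00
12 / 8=3 / 2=1.50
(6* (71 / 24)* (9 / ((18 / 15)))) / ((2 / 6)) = 3195 / 8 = 399.38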